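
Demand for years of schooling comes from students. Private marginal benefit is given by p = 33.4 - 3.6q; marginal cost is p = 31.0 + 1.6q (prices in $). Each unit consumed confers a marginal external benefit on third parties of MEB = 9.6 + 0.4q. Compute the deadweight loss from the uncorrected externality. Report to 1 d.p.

Market equilibrium (private): 31.0 + 1.6q = 33.4 - 3.6q → q_m = 0.4615.
Social marginal benefit = demand + MEB = 43.0 - 3.2q.
Set SMB = MC: 43.0 - 3.2q = 31.0 + 1.6q → q* = 2.5000.
The welfare-loss triangle has base |q_m − q*| and height MEB(q_m) (the vertical gap between SMB and MC is zero at q* and MEB at q_m).
DWL = ½ × 2.0385 × 9.7846 = 9.9730.

DWL = $10.0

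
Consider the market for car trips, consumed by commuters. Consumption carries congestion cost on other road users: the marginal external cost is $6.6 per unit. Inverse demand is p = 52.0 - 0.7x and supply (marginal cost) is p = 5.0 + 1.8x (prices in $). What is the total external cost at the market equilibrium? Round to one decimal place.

Market equilibrium (private): 5.0 + 1.8x = 52.0 - 0.7x → x_m = 18.8000.
Total external cost = MEC × x_m = 6.6 × 18.8000 = 124.0800.

$124.1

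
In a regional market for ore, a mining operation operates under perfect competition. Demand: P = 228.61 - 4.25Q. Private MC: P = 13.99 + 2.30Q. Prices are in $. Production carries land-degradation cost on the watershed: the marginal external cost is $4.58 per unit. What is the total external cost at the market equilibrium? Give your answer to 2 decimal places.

$150.07

Market equilibrium (private): 13.99 + 2.30Q = 228.61 - 4.25Q → Q_m = 32.7664.
Total external cost = MEC × Q_m = 4.58 × 32.7664 = 150.0701.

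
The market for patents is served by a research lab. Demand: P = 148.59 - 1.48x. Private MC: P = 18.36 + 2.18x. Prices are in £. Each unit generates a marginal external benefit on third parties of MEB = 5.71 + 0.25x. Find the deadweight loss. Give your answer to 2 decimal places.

DWL = £31.28

Market equilibrium (private): 18.36 + 2.18x = 148.59 - 1.48x → x_m = 35.5820.
Social marginal cost = private MC − MEB = 12.65 + 1.93x.
Set SMC = demand: 12.65 + 1.93x = 148.59 - 1.48x → x* = 39.8651.
The welfare-loss triangle has base |x_m − x*| and height MEB(x_m) (the vertical gap between SMC and demand is zero at x* and MEB at x_m).
DWL = ½ × 4.2831 × 14.6055 = 31.2784.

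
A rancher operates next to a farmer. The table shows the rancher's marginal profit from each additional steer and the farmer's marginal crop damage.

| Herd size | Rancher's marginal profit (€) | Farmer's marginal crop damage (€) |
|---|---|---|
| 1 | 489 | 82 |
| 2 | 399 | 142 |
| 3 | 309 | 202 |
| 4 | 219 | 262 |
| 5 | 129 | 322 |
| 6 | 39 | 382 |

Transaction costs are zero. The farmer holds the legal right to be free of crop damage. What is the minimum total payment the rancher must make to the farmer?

€426

Efficient level: marginal profit ≥ marginal crop damage through level 3, so k* = 3.
With the farmer holding the right, the rancher must at least compensate total damage at k*: 82 + 142 + 202 = 426.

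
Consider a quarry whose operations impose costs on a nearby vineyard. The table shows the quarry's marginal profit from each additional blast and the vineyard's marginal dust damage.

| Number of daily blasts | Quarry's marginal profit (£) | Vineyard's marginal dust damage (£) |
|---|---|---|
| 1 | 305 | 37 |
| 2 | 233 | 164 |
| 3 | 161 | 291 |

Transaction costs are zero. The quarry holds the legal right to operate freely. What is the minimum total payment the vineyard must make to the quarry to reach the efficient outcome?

Left alone the quarry would choose level 3 (marginal profit stays positive).
Efficient level: k* = 2 (marginal profit ≥ marginal dust damage through 2).
The vineyard must at least cover the quarry's forgone profit from cutting 3→2: 161 = 161.

£161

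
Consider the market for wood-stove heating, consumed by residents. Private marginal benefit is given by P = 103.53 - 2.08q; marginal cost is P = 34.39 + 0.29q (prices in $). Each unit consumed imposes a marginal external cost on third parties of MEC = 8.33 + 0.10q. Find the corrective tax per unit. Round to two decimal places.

Social marginal benefit = demand − MEC = 95.20 - 2.18q.
Set SMB = MC: 95.20 - 2.18q = 34.39 + 0.29q → q* = 24.6194.
The Pigouvian tax equals MEC at q*: 8.33 + 0.10×24.6194 = 10.7919.

tax = $10.79 per unit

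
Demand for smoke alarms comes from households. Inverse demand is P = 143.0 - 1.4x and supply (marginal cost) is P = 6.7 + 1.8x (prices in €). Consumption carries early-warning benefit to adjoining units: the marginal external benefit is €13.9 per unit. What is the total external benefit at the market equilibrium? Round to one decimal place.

Market equilibrium (private): 6.7 + 1.8x = 143.0 - 1.4x → x_m = 42.5938.
Total external benefit = MEB × x_m = 13.9 × 42.5938 = 592.0538.

€592.1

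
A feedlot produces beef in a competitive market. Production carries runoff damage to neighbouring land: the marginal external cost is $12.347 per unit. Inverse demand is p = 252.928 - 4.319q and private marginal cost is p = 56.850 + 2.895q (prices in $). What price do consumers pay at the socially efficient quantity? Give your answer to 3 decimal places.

Social marginal cost = private MC + MEC = 69.197 + 2.895q.
Set SMC = demand: 69.197 + 2.895q = 252.928 - 4.319q → q* = 25.4687.
Consumer price on the demand curve at q*: 252.928 − 4.319×25.4687 = 142.9287.

P = $142.929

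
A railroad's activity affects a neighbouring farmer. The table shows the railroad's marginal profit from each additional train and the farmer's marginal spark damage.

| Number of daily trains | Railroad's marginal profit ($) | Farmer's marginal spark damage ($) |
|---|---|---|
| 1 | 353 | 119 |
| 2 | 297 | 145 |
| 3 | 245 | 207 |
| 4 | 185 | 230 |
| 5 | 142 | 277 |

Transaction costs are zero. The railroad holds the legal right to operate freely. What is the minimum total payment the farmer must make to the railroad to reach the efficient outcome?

$327

Left alone the railroad would choose level 5 (marginal profit stays positive).
Efficient level: k* = 3 (marginal profit ≥ marginal spark damage through 3).
The farmer must at least cover the railroad's forgone profit from cutting 5→3: 185 + 142 = 327.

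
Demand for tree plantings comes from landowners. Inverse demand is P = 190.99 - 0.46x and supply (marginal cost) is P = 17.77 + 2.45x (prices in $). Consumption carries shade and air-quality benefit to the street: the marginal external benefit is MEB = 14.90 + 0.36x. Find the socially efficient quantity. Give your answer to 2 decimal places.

x* = 73.77

Social marginal benefit = demand + MEB = 205.89 - 0.10x.
Set SMB = MC: 205.89 - 0.10x = 17.77 + 2.45x → x* = 73.7725.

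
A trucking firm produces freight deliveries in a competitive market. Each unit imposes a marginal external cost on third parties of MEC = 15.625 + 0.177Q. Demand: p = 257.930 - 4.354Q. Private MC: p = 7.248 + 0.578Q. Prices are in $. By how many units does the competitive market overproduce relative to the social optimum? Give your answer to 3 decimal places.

Market equilibrium (private): 7.248 + 0.578Q = 257.930 - 4.354Q → Q_m = 50.8277.
Social marginal cost = private MC + MEC = 22.873 + 0.755Q.
Set SMC = demand: 22.873 + 0.755Q = 257.930 - 4.354Q → Q* = 46.0084.
Gap = |50.8277 − 46.0084| = 4.8193.

4.819 units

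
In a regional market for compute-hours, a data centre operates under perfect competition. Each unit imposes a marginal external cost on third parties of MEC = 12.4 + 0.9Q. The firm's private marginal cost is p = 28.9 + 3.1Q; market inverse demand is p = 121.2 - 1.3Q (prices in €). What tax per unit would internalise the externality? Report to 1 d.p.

tax = €26.0 per unit

Social marginal cost = private MC + MEC = 41.3 + 4.0Q.
Set SMC = demand: 41.3 + 4.0Q = 121.2 - 1.3Q → Q* = 15.0755.
The Pigouvian tax equals MEC at Q*: 12.4 + 0.9×15.0755 = 25.9680.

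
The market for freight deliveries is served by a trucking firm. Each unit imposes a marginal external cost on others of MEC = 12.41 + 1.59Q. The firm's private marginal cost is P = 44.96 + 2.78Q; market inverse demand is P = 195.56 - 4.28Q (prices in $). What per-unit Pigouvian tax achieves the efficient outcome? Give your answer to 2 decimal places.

tax = $37.81 per unit

Social marginal cost = private MC + MEC = 57.37 + 4.37Q.
Set SMC = demand: 57.37 + 4.37Q = 195.56 - 4.28Q → Q* = 15.9757.
The Pigouvian tax equals MEC at Q*: 12.41 + 1.59×15.9757 = 37.8114.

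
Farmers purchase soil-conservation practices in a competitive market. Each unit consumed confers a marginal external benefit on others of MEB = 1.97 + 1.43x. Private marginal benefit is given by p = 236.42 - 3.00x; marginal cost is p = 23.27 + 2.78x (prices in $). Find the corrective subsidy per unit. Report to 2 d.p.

Social marginal benefit = demand + MEB = 238.39 - 1.57x.
Set SMB = MC: 238.39 - 1.57x = 23.27 + 2.78x → x* = 49.4529.
The Pigouvian subsidy equals MEB at x*: 1.97 + 1.43×49.4529 = 72.6876.

subsidy = $72.69 per unit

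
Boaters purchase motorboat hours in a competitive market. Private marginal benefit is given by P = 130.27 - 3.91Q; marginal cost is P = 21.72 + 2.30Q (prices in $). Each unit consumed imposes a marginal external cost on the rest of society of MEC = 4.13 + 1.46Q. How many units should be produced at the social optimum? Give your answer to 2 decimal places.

Social marginal benefit = demand − MEC = 126.14 - 5.37Q.
Set SMB = MC: 126.14 - 5.37Q = 21.72 + 2.30Q → Q* = 13.6141.

Q* = 13.61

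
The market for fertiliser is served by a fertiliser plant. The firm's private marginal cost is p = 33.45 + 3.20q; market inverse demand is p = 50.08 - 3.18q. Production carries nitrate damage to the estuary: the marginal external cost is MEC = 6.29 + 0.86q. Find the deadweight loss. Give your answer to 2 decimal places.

DWL = 5.03

Market equilibrium (private): 33.45 + 3.20q = 50.08 - 3.18q → q_m = 2.6066.
Social marginal cost = private MC + MEC = 39.74 + 4.06q.
Set SMC = demand: 39.74 + 4.06q = 50.08 - 3.18q → q* = 1.4282.
The loss is the area between SMC and demand from q* to q_m; with linear curves that's a triangle of height MEC(q_m).
DWL = ½ × 1.1784 × 8.5317 = 5.0269.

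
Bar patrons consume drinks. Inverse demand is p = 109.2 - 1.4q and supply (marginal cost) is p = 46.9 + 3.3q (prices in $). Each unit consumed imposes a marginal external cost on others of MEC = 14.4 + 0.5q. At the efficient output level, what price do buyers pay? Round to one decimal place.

P = $96.3

Social marginal benefit = demand − MEC = 94.8 - 1.9q.
Set SMB = MC: 94.8 - 1.9q = 46.9 + 3.3q → q* = 9.2115.
Consumer price on the demand curve at q*: 109.2 − 1.4×9.2115 = 96.3039.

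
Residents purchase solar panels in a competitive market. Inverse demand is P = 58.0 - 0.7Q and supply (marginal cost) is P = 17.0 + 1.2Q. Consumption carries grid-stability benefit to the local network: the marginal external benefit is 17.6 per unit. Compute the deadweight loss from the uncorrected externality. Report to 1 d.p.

DWL = 81.5

Market equilibrium (private): 17.0 + 1.2Q = 58.0 - 0.7Q → Q_m = 21.5789.
Social marginal benefit = demand + MEB = 75.6 - 0.7Q.
Set SMB = MC: 75.6 - 0.7Q = 17.0 + 1.2Q → Q* = 30.8421.
The loss is the area between SMB and MC from Q* to Q_m; with linear curves that's a triangle of height MEB(Q_m).
DWL = ½ × 9.2632 × 17.6000 = 81.5162.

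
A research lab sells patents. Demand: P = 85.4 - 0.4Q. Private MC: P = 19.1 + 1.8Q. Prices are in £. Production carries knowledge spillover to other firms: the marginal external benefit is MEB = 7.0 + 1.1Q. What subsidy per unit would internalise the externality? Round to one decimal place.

Social marginal cost = private MC − MEB = 12.1 + 0.7Q.
Set SMC = demand: 12.1 + 0.7Q = 85.4 - 0.4Q → Q* = 66.6364.
The Pigouvian subsidy equals MEB at Q*: 7.0 + 1.1×66.6364 = 80.3000.

subsidy = £80.3 per unit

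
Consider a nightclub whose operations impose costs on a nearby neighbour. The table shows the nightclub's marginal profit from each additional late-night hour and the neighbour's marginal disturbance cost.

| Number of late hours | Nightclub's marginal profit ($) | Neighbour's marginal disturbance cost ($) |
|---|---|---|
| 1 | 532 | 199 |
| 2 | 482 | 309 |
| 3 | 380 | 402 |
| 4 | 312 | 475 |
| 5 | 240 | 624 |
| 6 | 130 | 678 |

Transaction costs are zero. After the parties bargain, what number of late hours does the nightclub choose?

Bargaining reaches the level where marginal profit last exceeds marginal disturbance cost.
That holds through level 2 (482 ≥ 309) but not at 3 (380 < 402).

2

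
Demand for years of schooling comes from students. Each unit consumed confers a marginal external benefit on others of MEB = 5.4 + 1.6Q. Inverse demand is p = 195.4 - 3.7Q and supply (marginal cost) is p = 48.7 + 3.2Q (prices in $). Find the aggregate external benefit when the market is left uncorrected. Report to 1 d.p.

$476.4

Market equilibrium (private): 48.7 + 3.2Q = 195.4 - 3.7Q → Q_m = 21.2609.
Total external benefit = ∫₀^{Q_m} (5.4 + 1.6Q) dQ = 5.4×21.2609 + ½×1.6×21.2609² = 476.4296.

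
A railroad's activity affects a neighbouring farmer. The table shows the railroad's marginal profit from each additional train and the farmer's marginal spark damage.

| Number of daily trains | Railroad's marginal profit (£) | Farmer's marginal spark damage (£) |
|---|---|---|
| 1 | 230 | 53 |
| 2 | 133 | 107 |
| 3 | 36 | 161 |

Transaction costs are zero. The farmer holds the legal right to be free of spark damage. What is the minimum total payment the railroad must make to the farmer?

Efficient level: marginal profit ≥ marginal spark damage through level 2, so k* = 2.
With the farmer holding the right, the railroad must at least compensate total damage at k*: 53 + 107 = 160.

£160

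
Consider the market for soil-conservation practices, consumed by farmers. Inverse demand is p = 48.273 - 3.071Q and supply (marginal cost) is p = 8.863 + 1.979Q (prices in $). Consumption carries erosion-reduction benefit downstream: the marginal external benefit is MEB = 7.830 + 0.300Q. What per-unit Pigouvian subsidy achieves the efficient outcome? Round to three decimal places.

Social marginal benefit = demand + MEB = 56.103 - 2.771Q.
Set SMB = MC: 56.103 - 2.771Q = 8.863 + 1.979Q → Q* = 9.9453.
The Pigouvian subsidy equals MEB at Q*: 7.830 + 0.300×9.9453 = 10.8136.

subsidy = $10.814 per unit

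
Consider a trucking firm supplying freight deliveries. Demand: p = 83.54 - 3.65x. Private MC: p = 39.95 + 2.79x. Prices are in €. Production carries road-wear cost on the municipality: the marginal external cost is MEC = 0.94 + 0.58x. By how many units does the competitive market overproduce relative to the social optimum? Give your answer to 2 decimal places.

Market equilibrium (private): 39.95 + 2.79x = 83.54 - 3.65x → x_m = 6.7686.
Social marginal cost = private MC + MEC = 40.89 + 3.37x.
Set SMC = demand: 40.89 + 3.37x = 83.54 - 3.65x → x* = 6.0755.
Gap = |6.7686 − 6.0755| = 0.6931.

0.69 units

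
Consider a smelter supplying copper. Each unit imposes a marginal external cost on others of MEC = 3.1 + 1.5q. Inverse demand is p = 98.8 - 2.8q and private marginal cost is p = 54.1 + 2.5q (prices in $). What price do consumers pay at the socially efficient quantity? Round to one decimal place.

Social marginal cost = private MC + MEC = 57.2 + 4.0q.
Set SMC = demand: 57.2 + 4.0q = 98.8 - 2.8q → q* = 6.1176.
Consumer price on the demand curve at q*: 98.8 − 2.8×6.1176 = 81.6707.

P = $81.7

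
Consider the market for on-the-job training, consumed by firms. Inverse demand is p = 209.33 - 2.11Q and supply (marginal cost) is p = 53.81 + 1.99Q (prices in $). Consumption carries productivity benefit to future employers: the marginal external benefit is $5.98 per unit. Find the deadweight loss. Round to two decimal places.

Market equilibrium (private): 53.81 + 1.99Q = 209.33 - 2.11Q → Q_m = 37.9317.
Social marginal benefit = demand + MEB = 215.31 - 2.11Q.
Set SMB = MC: 215.31 - 2.11Q = 53.81 + 1.99Q → Q* = 39.3902.
The loss is the area between SMB and MC from Q* to Q_m; with linear curves that's a triangle of height MEB(Q_m).
DWL = ½ × 1.4585 × 5.9800 = 4.3609.

DWL = $4.36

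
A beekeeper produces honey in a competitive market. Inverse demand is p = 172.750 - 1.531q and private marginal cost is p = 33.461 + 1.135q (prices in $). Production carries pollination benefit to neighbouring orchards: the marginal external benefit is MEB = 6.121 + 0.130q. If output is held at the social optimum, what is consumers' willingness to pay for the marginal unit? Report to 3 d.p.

Social marginal cost = private MC − MEB = 27.340 + 1.005q.
Set SMC = demand: 27.340 + 1.005q = 172.750 - 1.531q → q* = 57.3383.
Consumer price on the demand curve at q*: 172.750 − 1.531×57.3383 = 84.9651.

P = $84.965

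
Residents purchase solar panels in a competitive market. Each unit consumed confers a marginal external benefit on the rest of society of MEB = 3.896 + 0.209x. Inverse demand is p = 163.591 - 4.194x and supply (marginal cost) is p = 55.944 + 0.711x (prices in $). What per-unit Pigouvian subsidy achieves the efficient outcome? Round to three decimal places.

subsidy = $8.860 per unit

Social marginal benefit = demand + MEB = 167.487 - 3.985x.
Set SMB = MC: 167.487 - 3.985x = 55.944 + 0.711x → x* = 23.7528.
The Pigouvian subsidy equals MEB at x*: 3.896 + 0.209×23.7528 = 8.8603.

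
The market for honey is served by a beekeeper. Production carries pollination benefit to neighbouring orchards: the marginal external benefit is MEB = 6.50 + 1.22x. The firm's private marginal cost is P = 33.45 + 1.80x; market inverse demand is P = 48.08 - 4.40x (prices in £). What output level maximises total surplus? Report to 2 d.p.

x* = 4.24

Social marginal cost = private MC − MEB = 26.95 + 0.58x.
Set SMC = demand: 26.95 + 0.58x = 48.08 - 4.40x → x* = 4.2430.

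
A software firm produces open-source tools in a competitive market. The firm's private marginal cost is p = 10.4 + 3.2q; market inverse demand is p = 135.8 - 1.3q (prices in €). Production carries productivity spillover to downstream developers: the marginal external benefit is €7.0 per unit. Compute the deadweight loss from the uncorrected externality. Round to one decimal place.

DWL = €5.4

Market equilibrium (private): 10.4 + 3.2q = 135.8 - 1.3q → q_m = 27.8667.
Social marginal cost = private MC − MEB = 3.4 + 3.2q.
Set SMC = demand: 3.4 + 3.2q = 135.8 - 1.3q → q* = 29.4222.
Height of the DWL triangle at q_m is demand(q_m) − SMC(q_m) = MEB(q_m) = 7.0000.
DWL = ½ × 1.5555 × 7.0000 = 5.4443.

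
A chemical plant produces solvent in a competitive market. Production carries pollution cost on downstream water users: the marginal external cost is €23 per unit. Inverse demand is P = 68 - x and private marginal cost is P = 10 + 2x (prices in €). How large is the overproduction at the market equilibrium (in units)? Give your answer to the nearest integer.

Market equilibrium (private): 10 + 2x = 68 - x → x_m = 19.3333.
Social marginal cost = private MC + MEC = 33 + 2x.
Set SMC = demand: 33 + 2x = 68 - x → x* = 11.6667.
Gap = |19.3333 − 11.6667| = 7.6666.

8 units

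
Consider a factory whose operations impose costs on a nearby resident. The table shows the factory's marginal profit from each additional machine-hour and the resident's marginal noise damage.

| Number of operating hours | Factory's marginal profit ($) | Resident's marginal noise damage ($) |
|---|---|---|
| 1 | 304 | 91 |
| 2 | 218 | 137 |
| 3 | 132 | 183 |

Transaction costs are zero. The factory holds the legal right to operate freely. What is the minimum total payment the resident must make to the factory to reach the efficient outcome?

$132

Left alone the factory would choose level 3 (marginal profit stays positive).
Efficient level: k* = 2 (marginal profit ≥ marginal noise damage through 2).
The resident must at least cover the factory's forgone profit from cutting 3→2: 132 = 132.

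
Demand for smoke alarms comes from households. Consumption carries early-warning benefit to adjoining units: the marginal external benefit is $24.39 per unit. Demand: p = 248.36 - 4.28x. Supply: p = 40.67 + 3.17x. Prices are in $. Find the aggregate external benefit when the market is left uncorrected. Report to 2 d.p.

Market equilibrium (private): 40.67 + 3.17x = 248.36 - 4.28x → x_m = 27.8779.
Total external benefit = MEB × x_m = 24.39 × 27.8779 = 679.9420.

$679.94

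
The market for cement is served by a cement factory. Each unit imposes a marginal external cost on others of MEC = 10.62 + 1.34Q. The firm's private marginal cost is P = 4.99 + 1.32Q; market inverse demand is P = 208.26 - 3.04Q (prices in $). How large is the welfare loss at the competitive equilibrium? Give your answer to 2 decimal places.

Market equilibrium (private): 4.99 + 1.32Q = 208.26 - 3.04Q → Q_m = 46.6216.
Social marginal cost = private MC + MEC = 15.61 + 2.66Q.
Set SMC = demand: 15.61 + 2.66Q = 208.26 - 3.04Q → Q* = 33.7982.
Height of the DWL triangle at Q_m is SMC(Q_m) − demand(Q_m) = MEC(Q_m) = 73.0929.
DWL = ½ × 12.8234 × 73.0929 = 468.6497.

DWL = $468.65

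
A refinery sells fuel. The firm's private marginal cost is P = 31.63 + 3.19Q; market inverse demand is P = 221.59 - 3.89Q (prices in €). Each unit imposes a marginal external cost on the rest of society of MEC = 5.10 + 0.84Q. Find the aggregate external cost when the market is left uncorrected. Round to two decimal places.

€439.18

Market equilibrium (private): 31.63 + 3.19Q = 221.59 - 3.89Q → Q_m = 26.8305.
Total external cost = ∫₀^{Q_m} (5.10 + 0.84Q) dQ = 5.10×26.8305 + ½×0.84×26.8305² = 439.1834.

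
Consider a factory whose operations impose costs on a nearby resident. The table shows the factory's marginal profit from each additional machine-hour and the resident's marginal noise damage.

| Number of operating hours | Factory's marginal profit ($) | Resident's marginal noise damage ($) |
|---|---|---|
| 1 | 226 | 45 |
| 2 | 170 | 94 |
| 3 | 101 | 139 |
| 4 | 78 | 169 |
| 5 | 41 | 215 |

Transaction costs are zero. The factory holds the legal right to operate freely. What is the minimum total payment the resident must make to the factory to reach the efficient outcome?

$220

Left alone the factory would choose level 5 (marginal profit stays positive).
Efficient level: k* = 2 (marginal profit ≥ marginal noise damage through 2).
The resident must at least cover the factory's forgone profit from cutting 5→2: 101 + 78 + 41 = 220.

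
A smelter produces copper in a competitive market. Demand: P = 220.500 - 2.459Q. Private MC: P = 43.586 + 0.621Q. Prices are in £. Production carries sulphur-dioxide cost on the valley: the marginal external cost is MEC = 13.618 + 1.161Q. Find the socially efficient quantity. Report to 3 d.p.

Q* = 38.504

Social marginal cost = private MC + MEC = 57.204 + 1.782Q.
Set SMC = demand: 57.204 + 1.782Q = 220.500 - 2.459Q → Q* = 38.5041.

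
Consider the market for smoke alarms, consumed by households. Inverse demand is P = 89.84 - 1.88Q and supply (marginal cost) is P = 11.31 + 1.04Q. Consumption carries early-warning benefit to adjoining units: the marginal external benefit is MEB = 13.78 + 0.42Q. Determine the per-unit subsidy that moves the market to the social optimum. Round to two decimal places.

subsidy = 29.29 per unit

Social marginal benefit = demand + MEB = 103.62 - 1.46Q.
Set SMB = MC: 103.62 - 1.46Q = 11.31 + 1.04Q → Q* = 36.9240.
The Pigouvian subsidy equals MEB at Q*: 13.78 + 0.42×36.9240 = 29.2881.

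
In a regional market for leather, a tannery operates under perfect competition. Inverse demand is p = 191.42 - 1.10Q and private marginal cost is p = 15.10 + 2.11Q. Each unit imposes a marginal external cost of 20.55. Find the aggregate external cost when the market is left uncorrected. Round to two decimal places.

Market equilibrium (private): 15.10 + 2.11Q = 191.42 - 1.10Q → Q_m = 54.9283.
Total external cost = MEC × Q_m = 20.55 × 54.9283 = 1128.7766.

1128.78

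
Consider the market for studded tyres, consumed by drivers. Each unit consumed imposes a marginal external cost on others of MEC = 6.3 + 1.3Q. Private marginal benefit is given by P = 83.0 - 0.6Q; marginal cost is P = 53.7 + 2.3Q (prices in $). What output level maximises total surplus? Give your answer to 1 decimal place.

Q* = 5.5

Social marginal benefit = demand − MEC = 76.7 - 1.9Q.
Set SMB = MC: 76.7 - 1.9Q = 53.7 + 2.3Q → Q* = 5.4762.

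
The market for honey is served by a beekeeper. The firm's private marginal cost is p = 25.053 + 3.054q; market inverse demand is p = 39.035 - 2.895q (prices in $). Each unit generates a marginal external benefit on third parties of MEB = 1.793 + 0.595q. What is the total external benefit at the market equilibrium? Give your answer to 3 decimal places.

Market equilibrium (private): 25.053 + 3.054q = 39.035 - 2.895q → q_m = 2.3503.
Total external benefit = ∫₀^{q_m} (1.793 + 0.595q) dq = 1.793×2.3503 + ½×0.595×2.3503² = 5.8575.

$5.857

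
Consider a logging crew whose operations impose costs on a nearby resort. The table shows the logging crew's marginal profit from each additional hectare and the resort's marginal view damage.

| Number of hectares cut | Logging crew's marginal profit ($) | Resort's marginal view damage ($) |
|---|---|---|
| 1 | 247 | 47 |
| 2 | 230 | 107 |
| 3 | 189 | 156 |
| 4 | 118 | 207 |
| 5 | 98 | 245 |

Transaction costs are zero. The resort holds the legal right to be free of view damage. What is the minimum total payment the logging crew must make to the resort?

$310

Efficient level: marginal profit ≥ marginal view damage through level 3, so k* = 3.
With the resort holding the right, the logging crew must at least compensate total damage at k*: 47 + 107 + 156 = 310.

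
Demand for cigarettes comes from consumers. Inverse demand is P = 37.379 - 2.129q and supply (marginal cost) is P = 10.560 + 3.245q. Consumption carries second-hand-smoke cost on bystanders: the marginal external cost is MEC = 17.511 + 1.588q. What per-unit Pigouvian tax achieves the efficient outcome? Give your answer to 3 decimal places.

tax = 19.634 per unit

Social marginal benefit = demand − MEC = 19.868 - 3.717q.
Set SMB = MC: 19.868 - 3.717q = 10.560 + 3.245q → q* = 1.3370.
The Pigouvian tax equals MEC at q*: 17.511 + 1.588×1.3370 = 19.6342.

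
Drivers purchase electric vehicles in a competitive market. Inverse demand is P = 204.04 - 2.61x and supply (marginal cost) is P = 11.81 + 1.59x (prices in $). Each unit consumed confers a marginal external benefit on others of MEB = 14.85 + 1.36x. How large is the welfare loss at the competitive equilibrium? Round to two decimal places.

Market equilibrium (private): 11.81 + 1.59x = 204.04 - 2.61x → x_m = 45.7690.
Social marginal benefit = demand + MEB = 218.89 - 1.25x.
Set SMB = MC: 218.89 - 1.25x = 11.81 + 1.59x → x* = 72.9155.
The loss is the area between SMB and MC from x* to x_m; with linear curves that's a triangle of height MEB(x_m).
DWL = ½ × 27.1465 × 77.0959 = 1046.4419.

DWL = $1046.44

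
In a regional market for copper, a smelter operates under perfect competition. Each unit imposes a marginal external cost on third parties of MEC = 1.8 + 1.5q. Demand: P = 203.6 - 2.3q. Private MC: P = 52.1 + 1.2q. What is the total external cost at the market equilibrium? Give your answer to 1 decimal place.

1483.2

Market equilibrium (private): 52.1 + 1.2q = 203.6 - 2.3q → q_m = 43.2857.
Total external cost = ∫₀^{q_m} (1.8 + 1.5q) dq = 1.8×43.2857 + ½×1.5×43.2857² = 1483.1531.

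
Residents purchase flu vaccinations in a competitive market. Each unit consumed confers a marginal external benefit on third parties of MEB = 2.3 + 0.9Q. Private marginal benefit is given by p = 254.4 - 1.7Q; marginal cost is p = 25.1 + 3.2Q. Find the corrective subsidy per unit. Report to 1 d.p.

Social marginal benefit = demand + MEB = 256.7 - 0.8Q.
Set SMB = MC: 256.7 - 0.8Q = 25.1 + 3.2Q → Q* = 57.9000.
The Pigouvian subsidy equals MEB at Q*: 2.3 + 0.9×57.9000 = 54.4100.

subsidy = 54.4 per unit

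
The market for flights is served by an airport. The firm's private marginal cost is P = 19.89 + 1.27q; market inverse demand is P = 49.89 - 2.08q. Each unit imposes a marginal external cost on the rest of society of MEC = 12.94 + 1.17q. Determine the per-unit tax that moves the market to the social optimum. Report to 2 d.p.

Social marginal cost = private MC + MEC = 32.83 + 2.44q.
Set SMC = demand: 32.83 + 2.44q = 49.89 - 2.08q → q* = 3.7743.
The Pigouvian tax equals MEC at q*: 12.94 + 1.17×3.7743 = 17.3559.

tax = 17.36 per unit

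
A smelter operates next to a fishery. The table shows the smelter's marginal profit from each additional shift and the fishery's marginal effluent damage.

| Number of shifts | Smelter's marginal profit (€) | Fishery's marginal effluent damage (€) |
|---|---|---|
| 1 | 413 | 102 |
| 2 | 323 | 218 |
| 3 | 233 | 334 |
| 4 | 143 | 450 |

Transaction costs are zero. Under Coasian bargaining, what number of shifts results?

2

Bargaining reaches the level where marginal profit last exceeds marginal effluent damage.
That holds through level 2 (323 ≥ 218) but not at 3 (233 < 334).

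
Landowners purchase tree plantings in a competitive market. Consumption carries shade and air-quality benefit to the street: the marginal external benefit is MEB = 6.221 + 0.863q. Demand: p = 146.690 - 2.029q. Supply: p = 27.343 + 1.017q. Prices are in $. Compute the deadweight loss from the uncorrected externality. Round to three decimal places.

DWL = $367.104

Market equilibrium (private): 27.343 + 1.017q = 146.690 - 2.029q → q_m = 39.1815.
Social marginal benefit = demand + MEB = 152.911 - 1.166q.
Set SMB = MC: 152.911 - 1.166q = 27.343 + 1.017q → q* = 57.5208.
The welfare-loss triangle has base |q_m − q*| and height MEB(q_m) (the vertical gap between SMB and MC is zero at q* and MEB at q_m).
DWL = ½ × 18.3393 × 40.0347 = 367.1042.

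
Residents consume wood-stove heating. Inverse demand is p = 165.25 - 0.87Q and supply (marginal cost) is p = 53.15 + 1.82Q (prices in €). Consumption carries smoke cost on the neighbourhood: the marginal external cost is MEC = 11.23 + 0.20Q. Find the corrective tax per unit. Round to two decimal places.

tax = €18.21 per unit

Social marginal benefit = demand − MEC = 154.02 - 1.07Q.
Set SMB = MC: 154.02 - 1.07Q = 53.15 + 1.82Q → Q* = 34.9031.
The Pigouvian tax equals MEC at Q*: 11.23 + 0.20×34.9031 = 18.2106.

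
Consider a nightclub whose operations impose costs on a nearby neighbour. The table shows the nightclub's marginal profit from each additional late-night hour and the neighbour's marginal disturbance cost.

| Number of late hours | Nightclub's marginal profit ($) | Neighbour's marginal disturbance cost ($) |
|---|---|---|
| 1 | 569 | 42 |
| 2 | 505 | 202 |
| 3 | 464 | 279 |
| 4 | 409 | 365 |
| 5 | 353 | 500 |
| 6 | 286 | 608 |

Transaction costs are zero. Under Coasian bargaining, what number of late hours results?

Bargaining reaches the level where marginal profit last exceeds marginal disturbance cost.
That holds through level 4 (409 ≥ 365) but not at 5 (353 < 500).

4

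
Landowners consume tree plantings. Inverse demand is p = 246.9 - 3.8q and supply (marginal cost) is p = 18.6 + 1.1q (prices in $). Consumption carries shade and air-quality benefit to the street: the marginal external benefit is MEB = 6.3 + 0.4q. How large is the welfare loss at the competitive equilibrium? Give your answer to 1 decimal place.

Market equilibrium (private): 18.6 + 1.1q = 246.9 - 3.8q → q_m = 46.5918.
Social marginal benefit = demand + MEB = 253.2 - 3.4q.
Set SMB = MC: 253.2 - 3.4q = 18.6 + 1.1q → q* = 52.1333.
The loss is the area between SMB and MC from q* to q_m; with linear curves that's a triangle of height MEB(q_m).
DWL = ½ × 5.5415 × 24.9367 = 69.0934.

DWL = $69.1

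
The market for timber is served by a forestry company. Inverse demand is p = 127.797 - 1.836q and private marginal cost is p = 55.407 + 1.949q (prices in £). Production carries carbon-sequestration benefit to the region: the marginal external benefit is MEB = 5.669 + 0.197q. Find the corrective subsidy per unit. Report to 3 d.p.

subsidy = £9.955 per unit

Social marginal cost = private MC − MEB = 49.738 + 1.752q.
Set SMC = demand: 49.738 + 1.752q = 127.797 - 1.836q → q* = 21.7556.
The Pigouvian subsidy equals MEB at q*: 5.669 + 0.197×21.7556 = 9.9549.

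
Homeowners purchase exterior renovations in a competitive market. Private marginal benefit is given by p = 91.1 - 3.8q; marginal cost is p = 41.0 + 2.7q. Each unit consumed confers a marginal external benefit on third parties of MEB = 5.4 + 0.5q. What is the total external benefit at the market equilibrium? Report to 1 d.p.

56.5

Market equilibrium (private): 41.0 + 2.7q = 91.1 - 3.8q → q_m = 7.7077.
Total external benefit = ∫₀^{q_m} (5.4 + 0.5q) dq = 5.4×7.7077 + ½×0.5×7.7077² = 56.4737.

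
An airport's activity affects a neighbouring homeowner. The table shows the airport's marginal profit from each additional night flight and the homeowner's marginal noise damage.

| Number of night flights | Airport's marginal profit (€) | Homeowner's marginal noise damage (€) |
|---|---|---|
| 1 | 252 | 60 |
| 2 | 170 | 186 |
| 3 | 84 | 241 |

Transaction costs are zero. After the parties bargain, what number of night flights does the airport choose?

1

Bargaining reaches the level where marginal profit last exceeds marginal noise damage.
That holds through level 1 (252 ≥ 60) but not at 2 (170 < 186).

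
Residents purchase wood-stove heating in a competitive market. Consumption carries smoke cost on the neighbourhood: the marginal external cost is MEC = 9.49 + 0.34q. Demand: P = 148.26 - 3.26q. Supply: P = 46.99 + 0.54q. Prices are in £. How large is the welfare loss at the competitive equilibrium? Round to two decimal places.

DWL = £41.56

Market equilibrium (private): 46.99 + 0.54q = 148.26 - 3.26q → q_m = 26.6500.
Social marginal benefit = demand − MEC = 138.77 - 3.60q.
Set SMB = MC: 138.77 - 3.60q = 46.99 + 0.54q → q* = 22.1691.
The welfare-loss triangle has base |q_m − q*| and height MEC(q_m) (the vertical gap between SMB and MC is zero at q* and MEC at q_m).
DWL = ½ × 4.4809 × 18.5510 = 41.5626.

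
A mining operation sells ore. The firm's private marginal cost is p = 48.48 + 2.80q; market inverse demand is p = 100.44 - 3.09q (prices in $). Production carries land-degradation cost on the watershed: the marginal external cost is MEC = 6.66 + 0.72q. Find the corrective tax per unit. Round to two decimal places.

tax = $11.59 per unit

Social marginal cost = private MC + MEC = 55.14 + 3.52q.
Set SMC = demand: 55.14 + 3.52q = 100.44 - 3.09q → q* = 6.8533.
The Pigouvian tax equals MEC at q*: 6.66 + 0.72×6.8533 = 11.5944.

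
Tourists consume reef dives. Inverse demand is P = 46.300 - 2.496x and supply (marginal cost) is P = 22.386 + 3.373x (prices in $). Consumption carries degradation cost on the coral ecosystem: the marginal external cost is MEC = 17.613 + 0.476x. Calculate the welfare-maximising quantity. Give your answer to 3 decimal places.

x* = 0.993

Social marginal benefit = demand − MEC = 28.687 - 2.972x.
Set SMB = MC: 28.687 - 2.972x = 22.386 + 3.373x → x* = 0.9931.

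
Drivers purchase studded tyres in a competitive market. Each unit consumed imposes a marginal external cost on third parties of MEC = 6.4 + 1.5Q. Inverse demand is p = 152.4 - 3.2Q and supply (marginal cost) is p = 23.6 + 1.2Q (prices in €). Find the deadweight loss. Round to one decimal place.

DWL = €214.5

Market equilibrium (private): 23.6 + 1.2Q = 152.4 - 3.2Q → Q_m = 29.2727.
Social marginal benefit = demand − MEC = 146.0 - 4.7Q.
Set SMB = MC: 146.0 - 4.7Q = 23.6 + 1.2Q → Q* = 20.7458.
The welfare-loss triangle has base |Q_m − Q*| and height MEC(Q_m) (the vertical gap between SMB and MC is zero at Q* and MEC at Q_m).
DWL = ½ × 8.5269 × 50.3091 = 214.4903.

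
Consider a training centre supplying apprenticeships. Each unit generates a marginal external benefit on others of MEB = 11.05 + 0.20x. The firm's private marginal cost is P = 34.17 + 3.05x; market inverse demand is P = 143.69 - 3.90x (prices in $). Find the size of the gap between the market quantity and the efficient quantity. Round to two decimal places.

Market equilibrium (private): 34.17 + 3.05x = 143.69 - 3.90x → x_m = 15.7583.
Social marginal cost = private MC − MEB = 23.12 + 2.85x.
Set SMC = demand: 23.12 + 2.85x = 143.69 - 3.90x → x* = 17.8622.
Gap = |15.7583 − 17.8622| = 2.1039.

2.10 units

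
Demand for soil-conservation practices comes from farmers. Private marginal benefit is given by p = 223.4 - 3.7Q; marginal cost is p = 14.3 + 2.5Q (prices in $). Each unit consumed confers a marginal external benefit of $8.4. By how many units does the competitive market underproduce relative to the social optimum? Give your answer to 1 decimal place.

Market equilibrium (private): 14.3 + 2.5Q = 223.4 - 3.7Q → Q_m = 33.7258.
Social marginal benefit = demand + MEB = 231.8 - 3.7Q.
Set SMB = MC: 231.8 - 3.7Q = 14.3 + 2.5Q → Q* = 35.0806.
Gap = |33.7258 − 35.0806| = 1.3548.

1.4 units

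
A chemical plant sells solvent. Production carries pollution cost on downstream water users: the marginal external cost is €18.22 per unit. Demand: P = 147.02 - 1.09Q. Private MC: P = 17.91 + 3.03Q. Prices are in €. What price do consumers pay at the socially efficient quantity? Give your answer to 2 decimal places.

P = €117.68

Social marginal cost = private MC + MEC = 36.13 + 3.03Q.
Set SMC = demand: 36.13 + 3.03Q = 147.02 - 1.09Q → Q* = 26.9150.
Consumer price on the demand curve at Q*: 147.02 − 1.09×26.9150 = 117.6827.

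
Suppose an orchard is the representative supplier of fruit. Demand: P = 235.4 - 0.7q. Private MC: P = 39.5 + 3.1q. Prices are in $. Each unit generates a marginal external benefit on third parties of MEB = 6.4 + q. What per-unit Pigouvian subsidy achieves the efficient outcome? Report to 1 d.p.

subsidy = $78.7 per unit

Social marginal cost = private MC − MEB = 33.1 + 2.1q.
Set SMC = demand: 33.1 + 2.1q = 235.4 - 0.7q → q* = 72.2500.
The Pigouvian subsidy equals MEB at q*: 6.4 + 1.0×72.2500 = 78.6500.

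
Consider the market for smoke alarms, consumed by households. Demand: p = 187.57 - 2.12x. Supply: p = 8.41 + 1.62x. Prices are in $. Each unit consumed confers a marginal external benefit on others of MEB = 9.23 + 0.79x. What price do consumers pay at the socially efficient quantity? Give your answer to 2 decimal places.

Social marginal benefit = demand + MEB = 196.80 - 1.33x.
Set SMB = MC: 196.80 - 1.33x = 8.41 + 1.62x → x* = 63.8610.
Consumer price on the demand curve at x*: 187.57 − 2.12×63.8610 = 52.1847.

P = $52.18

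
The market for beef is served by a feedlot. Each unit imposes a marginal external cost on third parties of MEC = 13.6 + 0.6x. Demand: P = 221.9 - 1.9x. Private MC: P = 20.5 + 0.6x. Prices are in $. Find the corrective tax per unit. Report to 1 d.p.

Social marginal cost = private MC + MEC = 34.1 + 1.2x.
Set SMC = demand: 34.1 + 1.2x = 221.9 - 1.9x → x* = 60.5806.
The Pigouvian tax equals MEC at x*: 13.6 + 0.6×60.5806 = 49.9484.

tax = $49.9 per unit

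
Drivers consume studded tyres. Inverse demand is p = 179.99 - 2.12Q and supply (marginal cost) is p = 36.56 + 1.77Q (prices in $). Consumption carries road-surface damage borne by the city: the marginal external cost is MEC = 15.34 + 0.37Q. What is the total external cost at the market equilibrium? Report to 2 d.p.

Market equilibrium (private): 36.56 + 1.77Q = 179.99 - 2.12Q → Q_m = 36.8715.
Total external cost = ∫₀^{Q_m} (15.34 + 0.37Q) dQ = 15.34×36.8715 + ½×0.37×36.8715² = 817.1177.

$817.12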